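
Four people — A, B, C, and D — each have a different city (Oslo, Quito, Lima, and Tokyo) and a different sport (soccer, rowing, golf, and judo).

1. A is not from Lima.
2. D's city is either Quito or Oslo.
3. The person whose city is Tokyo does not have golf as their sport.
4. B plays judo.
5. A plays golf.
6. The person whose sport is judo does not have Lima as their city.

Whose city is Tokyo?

With clues 1–2, D is impossible for the one with city Tokyo.
With clues 1–5, A is impossible for the one with city Tokyo.
With clues 1–6, C is impossible for the one with city Tokyo.
That leaves B.

B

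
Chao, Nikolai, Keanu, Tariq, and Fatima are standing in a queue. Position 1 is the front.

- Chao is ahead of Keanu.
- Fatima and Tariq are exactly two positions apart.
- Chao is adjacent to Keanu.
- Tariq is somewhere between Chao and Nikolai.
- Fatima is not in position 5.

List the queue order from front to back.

From clue 1: Chao is in {1,2,3,4}.
From clues 1–3: Chao is in {1,4}.
From clues 1–4: Tariq → position 3.
From clues 1–5: Fatima → position 1, Nikolai → position 2, Chao → position 4, Keanu → position 5.

Fatima, Nikolai, Tariq, Chao, Keanu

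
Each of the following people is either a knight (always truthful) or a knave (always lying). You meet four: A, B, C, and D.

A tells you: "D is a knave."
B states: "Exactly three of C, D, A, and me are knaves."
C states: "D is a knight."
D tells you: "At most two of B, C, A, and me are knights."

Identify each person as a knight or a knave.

Consider A. Suppose A is a knight.
Then no assignment of the remaining roles makes every statement match its speaker's type — contradiction.
So A is a knave.
Consider B. Suppose B is a knight.
Then no assignment of the remaining roles makes every statement match its speaker's type — contradiction.
So B is a knave.
With that fixed, D's statement is true, so D is a knight.
With that fixed, C's statement is true, so C is a knight.

A: knave, B: knave, C: knight, D: knight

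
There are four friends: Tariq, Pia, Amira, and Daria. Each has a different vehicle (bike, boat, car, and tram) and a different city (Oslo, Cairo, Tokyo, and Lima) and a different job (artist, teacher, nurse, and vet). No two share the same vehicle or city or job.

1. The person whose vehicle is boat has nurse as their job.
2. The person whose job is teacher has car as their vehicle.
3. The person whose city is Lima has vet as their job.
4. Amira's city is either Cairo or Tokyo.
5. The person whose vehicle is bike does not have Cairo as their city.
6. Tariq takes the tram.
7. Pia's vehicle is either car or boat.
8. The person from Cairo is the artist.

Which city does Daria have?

With clues 1–8, Cairo, Oslo, and Tokyo are impossible for Daria's city.
That leaves Lima.

Lima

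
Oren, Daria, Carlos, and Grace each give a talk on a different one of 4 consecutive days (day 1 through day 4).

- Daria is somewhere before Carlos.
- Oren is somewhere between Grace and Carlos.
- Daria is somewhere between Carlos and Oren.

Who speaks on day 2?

Oren

With clues 1–3, Carlos, Daria, and Grace are ruled out for day 2.
So day 2 is Oren.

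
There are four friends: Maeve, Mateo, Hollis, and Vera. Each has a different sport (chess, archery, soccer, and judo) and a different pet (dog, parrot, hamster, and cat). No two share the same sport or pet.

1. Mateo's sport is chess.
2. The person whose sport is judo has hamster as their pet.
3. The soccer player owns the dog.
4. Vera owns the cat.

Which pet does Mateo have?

parrot

With clues 1–2, hamster is impossible for Mateo's pet.
With clues 1–3, dog is impossible for Mateo's pet.
With clues 1–4, cat is impossible for Mateo's pet.
That leaves parrot.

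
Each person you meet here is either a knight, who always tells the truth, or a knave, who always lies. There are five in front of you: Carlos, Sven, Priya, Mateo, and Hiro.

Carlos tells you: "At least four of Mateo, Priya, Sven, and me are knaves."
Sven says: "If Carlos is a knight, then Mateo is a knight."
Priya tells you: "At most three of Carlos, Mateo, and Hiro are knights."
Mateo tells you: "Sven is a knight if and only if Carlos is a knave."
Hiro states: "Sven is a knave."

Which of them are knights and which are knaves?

Regardless of anyone's role, Priya's statement is true, so Priya is a knight.
With that fixed, Carlos's statement is false, so Carlos is a knave.
With that fixed, Sven's statement is true, so Sven is a knight.
With that fixed, Mateo's statement is true, so Mateo is a knight.
With that fixed, Hiro's statement is false, so Hiro is a knave.

Carlos: knave, Sven: knight, Priya: knight, Mateo: knight, Hiro: knave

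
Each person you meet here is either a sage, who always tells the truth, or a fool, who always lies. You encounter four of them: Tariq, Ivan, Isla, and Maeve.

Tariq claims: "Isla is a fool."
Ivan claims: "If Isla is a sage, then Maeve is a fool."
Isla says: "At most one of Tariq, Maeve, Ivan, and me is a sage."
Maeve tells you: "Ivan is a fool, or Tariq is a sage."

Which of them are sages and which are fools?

Tariq: sage, Ivan: sage, Isla: fool, Maeve: sage

Consider Tariq. Suppose Tariq is a fool.
Then no assignment of the remaining roles makes every statement match its speaker's type — contradiction.
So Tariq is a sage.
With that fixed, Maeve's statement is true, so Maeve is a sage.
With that fixed, Isla's statement is false, so Isla is a fool.
With that fixed, Ivan's statement is true, so Ivan is a sage.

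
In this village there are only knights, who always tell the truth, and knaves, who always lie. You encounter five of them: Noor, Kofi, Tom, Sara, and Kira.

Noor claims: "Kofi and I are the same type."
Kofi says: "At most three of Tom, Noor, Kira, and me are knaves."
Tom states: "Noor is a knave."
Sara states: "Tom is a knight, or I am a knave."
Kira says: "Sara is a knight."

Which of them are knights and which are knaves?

Consider Noor. Suppose Noor is a knight.
Then no assignment of the remaining roles makes every statement match its speaker's type — contradiction.
So Noor is a knave.
With that fixed, Tom's statement is true, so Tom is a knight.
With that fixed, Sara's statement is true, so Sara is a knight.
With that fixed, Kira's statement is true, so Kira is a knight.
With that fixed, Kofi's statement is true, so Kofi is a knight.

Noor: knave, Kofi: knight, Tom: knight, Sara: knight, Kira: knight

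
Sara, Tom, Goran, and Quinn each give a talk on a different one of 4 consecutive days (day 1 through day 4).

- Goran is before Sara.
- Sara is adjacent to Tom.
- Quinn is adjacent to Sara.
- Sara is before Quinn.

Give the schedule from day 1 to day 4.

From clue 1: Sara is in {2,3,4}.
From clues 1–2: Goran is in {1,2}.
From clues 1–3: Goran → day 1, Sara → day 3.
From clues 1–4: Tom → day 2, Quinn → day 4.

Goran, Tom, Sara, Quinn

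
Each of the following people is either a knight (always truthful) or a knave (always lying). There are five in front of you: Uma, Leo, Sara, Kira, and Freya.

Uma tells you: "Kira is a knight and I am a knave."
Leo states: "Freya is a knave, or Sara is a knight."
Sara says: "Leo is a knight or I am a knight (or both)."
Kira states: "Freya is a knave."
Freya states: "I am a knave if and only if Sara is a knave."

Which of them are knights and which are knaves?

Consider Uma. Suppose Uma is a knight.
Then Uma's own statement would have to be true, but it can't be — contradiction.
So Uma is a knave.
Consider Leo. Suppose Leo is a knave.
Then no assignment of the remaining roles makes every statement match its speaker's type — contradiction.
So Leo is a knight.
With that fixed, Sara's statement is true, so Sara is a knight.
Consider Kira. Suppose Kira is a knight.
Then Uma's statement comes out true, contradicting Uma being a knave.
So Kira is a knave.
Consider Freya. Suppose Freya is a knave.
Then Kira's statement comes out true, contradicting Kira being a knave.
So Freya is a knight.

Uma: knave, Leo: knight, Sara: knight, Kira: knave, Freya: knight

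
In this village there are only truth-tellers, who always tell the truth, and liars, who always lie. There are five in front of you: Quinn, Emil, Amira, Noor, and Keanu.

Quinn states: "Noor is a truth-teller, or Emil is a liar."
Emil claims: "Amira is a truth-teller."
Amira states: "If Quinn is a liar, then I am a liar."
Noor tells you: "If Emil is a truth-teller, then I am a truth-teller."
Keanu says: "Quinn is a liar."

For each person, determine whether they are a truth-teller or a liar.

Consider Quinn. Suppose Quinn is a liar.
Then whichever role Amira has, Amira's statement has the wrong truth value — contradiction.
So Quinn is a truth-teller.
With that fixed, Amira's statement is true, so Amira is a truth-teller.
With that fixed, Keanu's statement is false, so Keanu is a liar.
With that fixed, Emil's statement is true, so Emil is a truth-teller.
Consider Noor. Suppose Noor is a liar.
Then Quinn's statement comes out false, contradicting Quinn being a truth-teller.
So Noor is a truth-teller.

Quinn: truth-teller, Emil: truth-teller, Amira: truth-teller, Noor: truth-teller, Keanu: liar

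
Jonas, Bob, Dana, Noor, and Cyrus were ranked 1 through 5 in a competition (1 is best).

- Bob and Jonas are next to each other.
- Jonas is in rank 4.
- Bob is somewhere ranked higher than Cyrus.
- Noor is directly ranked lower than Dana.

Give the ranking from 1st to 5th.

From clues 1–2: Jonas → rank 4.
From clues 1–3: Bob → rank 3, Cyrus → rank 5.
From clues 1–4: Dana → rank 1, Noor → rank 2.

Dana, Noor, Bob, Jonas, Cyrus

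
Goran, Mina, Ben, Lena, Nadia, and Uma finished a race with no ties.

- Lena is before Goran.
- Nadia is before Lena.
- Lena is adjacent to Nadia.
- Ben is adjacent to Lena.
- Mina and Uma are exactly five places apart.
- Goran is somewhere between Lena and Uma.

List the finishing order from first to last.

Mina, Nadia, Lena, Ben, Goran, Uma

From clue 1: Goran is in {2,3,4,5,6}.
From clues 1–2: Goran is in {3,4,5,6}.
From clues 1–4: Goran is in {4,5,6}.
From clues 1–5: Nadia → place 2, Lena → place 3, Ben → place 4, Goran → place 5.
From clues 1–6: Mina → place 1, Uma → place 6.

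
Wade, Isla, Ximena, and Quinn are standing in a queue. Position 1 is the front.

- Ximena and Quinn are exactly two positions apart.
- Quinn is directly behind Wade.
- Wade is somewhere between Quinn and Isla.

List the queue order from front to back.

From clues 1–2: Wade is in {1,2,3}.
From clues 1–3: Isla → position 1, Ximena → position 2, Wade → position 3, Quinn → position 4.

Isla, Ximena, Wade, Quinn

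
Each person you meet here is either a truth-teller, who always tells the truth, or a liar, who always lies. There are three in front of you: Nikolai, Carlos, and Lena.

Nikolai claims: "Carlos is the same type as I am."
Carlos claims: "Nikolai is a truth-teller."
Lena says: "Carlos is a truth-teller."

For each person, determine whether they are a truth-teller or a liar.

Nikolai: truth-teller, Carlos: truth-teller, Lena: truth-teller

Consider Nikolai. Suppose Nikolai is a liar.
Then no assignment of the remaining roles makes every statement match its speaker's type — contradiction.
So Nikolai is a truth-teller.
With that fixed, Carlos's statement is true, so Carlos is a truth-teller.
With that fixed, Lena's statement is true, so Lena is a truth-teller.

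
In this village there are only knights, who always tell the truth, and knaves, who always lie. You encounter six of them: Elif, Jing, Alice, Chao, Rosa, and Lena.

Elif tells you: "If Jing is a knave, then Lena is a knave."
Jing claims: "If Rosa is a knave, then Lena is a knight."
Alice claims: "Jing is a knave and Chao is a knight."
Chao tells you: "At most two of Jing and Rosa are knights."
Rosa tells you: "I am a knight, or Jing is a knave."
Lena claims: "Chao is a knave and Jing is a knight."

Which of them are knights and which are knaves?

Elif: knight, Jing: knight, Alice: knave, Chao: knight, Rosa: knight, Lena: knave

Regardless of anyone's role, Chao's statement is true, so Chao is a knight.
With that fixed, Lena's statement is false, so Lena is a knave.
With that fixed, Elif's statement is true, so Elif is a knight.
Consider Jing. Suppose Jing is a knave.
Then no assignment of the remaining roles makes every statement match its speaker's type — contradiction.
So Jing is a knight.
With that fixed, Alice's statement is false, so Alice is a knave.
Consider Rosa. Suppose Rosa is a knave.
Then Jing's statement comes out false, contradicting Jing being a knight.
So Rosa is a knight.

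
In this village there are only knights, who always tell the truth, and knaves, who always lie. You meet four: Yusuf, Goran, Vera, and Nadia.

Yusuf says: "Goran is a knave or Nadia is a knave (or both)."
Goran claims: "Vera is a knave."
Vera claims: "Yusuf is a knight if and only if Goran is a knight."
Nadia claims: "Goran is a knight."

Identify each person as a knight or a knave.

Consider Yusuf. Suppose Yusuf is a knight.
Then no assignment of the remaining roles makes every statement match its speaker's type — contradiction.
So Yusuf is a knave.
Consider Goran. Suppose Goran is a knave.
Then Yusuf's statement comes out true, contradicting Yusuf being a knave.
So Goran is a knight.
With that fixed, Vera's statement is false, so Vera is a knave.
With that fixed, Nadia's statement is true, so Nadia is a knight.

Yusuf: knave, Goran: knight, Vera: knave, Nadia: knight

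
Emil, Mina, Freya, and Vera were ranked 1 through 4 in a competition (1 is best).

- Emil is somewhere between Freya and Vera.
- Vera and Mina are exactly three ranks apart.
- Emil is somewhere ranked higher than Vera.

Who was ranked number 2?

With clues 1–2, Mina and Vera are ruled out for rank 2.
With clues 1–3, Emil is ruled out for rank 2.
So rank 2 is Freya.

Freya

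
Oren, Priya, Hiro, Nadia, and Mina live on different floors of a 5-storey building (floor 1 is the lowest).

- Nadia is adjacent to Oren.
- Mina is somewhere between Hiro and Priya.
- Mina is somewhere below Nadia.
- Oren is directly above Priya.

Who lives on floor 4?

With clues 1–2, Hiro and Priya are ruled out for floor 4.
With clues 1–3, Mina is ruled out for floor 4.
With clues 1–4, Nadia is ruled out for floor 4.
So floor 4 is Oren.

Oren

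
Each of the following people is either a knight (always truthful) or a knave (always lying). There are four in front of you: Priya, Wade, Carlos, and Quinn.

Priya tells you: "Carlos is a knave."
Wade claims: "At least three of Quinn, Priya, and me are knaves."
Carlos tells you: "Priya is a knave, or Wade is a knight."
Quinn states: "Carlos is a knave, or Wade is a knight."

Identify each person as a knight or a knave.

Priya: knight, Wade: knave, Carlos: knave, Quinn: knight

Consider Priya. Suppose Priya is a knave.
Then no assignment of the remaining roles makes every statement match its speaker's type — contradiction.
So Priya is a knight.
With that fixed, Wade's statement is false, so Wade is a knave.
With that fixed, Carlos's statement is false, so Carlos is a knave.
With that fixed, Quinn's statement is true, so Quinn is a knight.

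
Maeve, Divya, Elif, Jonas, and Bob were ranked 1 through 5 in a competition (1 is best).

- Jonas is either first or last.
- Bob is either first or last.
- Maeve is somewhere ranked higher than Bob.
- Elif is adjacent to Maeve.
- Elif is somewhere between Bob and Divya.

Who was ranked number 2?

With clue 1, Jonas is ruled out for rank 2.
With clues 1–2, Bob is ruled out for rank 2.
With clues 1–5, Elif and Maeve are ruled out for rank 2.
So rank 2 is Divya.

Divya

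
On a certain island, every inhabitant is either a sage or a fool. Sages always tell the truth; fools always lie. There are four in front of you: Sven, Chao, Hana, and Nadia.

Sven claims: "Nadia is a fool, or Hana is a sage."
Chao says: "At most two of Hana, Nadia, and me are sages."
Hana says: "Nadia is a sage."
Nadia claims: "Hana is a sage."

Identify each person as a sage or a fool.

Sven: sage, Chao: sage, Hana: fool, Nadia: fool

Consider Sven. Suppose Sven is a fool.
Then no assignment of the remaining roles makes every statement match its speaker's type — contradiction.
So Sven is a sage.
Consider Chao. Suppose Chao is a fool.
Then Chao's own statement would have to be false, but it can't be — contradiction.
So Chao is a sage.
Consider Hana. Suppose Hana is a sage.
Then no assignment of the remaining roles makes every statement match its speaker's type — contradiction.
So Hana is a fool.
With that fixed, Nadia's statement is false, so Nadia is a fool.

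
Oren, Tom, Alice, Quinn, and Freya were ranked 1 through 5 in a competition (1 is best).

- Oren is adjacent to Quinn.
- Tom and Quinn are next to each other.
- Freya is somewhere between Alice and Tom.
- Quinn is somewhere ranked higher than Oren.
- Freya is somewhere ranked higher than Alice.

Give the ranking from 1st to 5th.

From clues 1–2: Quinn is in {2,3,4}.
From clues 1–3: Alice is in {1,5}.
From clues 1–4: Oren is in {3,5}.
From clues 1–5: Tom → rank 1, Quinn → rank 2, Oren → rank 3, Freya → rank 4, Alice → rank 5.

Tom, Quinn, Oren, Freya, Alice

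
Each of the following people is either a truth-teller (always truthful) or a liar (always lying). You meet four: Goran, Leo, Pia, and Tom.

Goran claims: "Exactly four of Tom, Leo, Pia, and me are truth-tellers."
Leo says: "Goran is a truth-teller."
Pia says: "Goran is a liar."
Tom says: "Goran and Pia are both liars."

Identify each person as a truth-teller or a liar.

Consider Goran. Suppose Goran is a truth-teller.
Then no assignment of the remaining roles makes every statement match its speaker's type — contradiction.
So Goran is a liar.
With that fixed, Leo's statement is false, so Leo is a liar.
With that fixed, Pia's statement is true, so Pia is a truth-teller.
With that fixed, Tom's statement is false, so Tom is a liar.

Goran: liar, Leo: liar, Pia: truth-teller, Tom: liar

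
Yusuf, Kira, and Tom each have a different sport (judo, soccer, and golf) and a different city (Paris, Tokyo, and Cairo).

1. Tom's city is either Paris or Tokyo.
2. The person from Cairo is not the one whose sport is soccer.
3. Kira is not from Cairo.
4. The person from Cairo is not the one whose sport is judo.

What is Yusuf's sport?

golf

With clues 1–3, soccer is impossible for Yusuf's sport.
With clues 1–4, judo is impossible for Yusuf's sport.
That leaves golf.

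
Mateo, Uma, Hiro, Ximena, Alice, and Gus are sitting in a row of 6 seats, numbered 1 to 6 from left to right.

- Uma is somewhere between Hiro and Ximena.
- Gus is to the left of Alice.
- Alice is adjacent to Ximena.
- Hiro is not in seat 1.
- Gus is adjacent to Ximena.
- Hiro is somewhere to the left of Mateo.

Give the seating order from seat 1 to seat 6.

Gus, Ximena, Alice, Uma, Hiro, Mateo

From clue 1: Uma is in {2,3,4,5}.
From clues 1–4: Uma is in {3,4,5}.
From clues 1–6: Gus → seat 1, Ximena → seat 2, Alice → seat 3, Uma → seat 4, Hiro → seat 5, Mateo → seat 6.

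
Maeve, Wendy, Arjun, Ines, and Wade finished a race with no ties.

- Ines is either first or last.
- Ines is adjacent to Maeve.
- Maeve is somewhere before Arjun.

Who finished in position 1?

With clues 1–2, Maeve is ruled out for place 1.
With clues 1–3, Arjun, Wade, and Wendy are ruled out for place 1.
So place 1 is Ines.

Ines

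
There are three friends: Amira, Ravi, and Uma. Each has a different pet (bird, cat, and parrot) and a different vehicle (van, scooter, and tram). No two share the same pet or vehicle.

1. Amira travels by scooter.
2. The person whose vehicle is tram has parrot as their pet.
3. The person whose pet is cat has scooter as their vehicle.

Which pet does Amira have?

With clues 1–2, parrot is impossible for Amira's pet.
With clues 1–3, bird is impossible for Amira's pet.
That leaves cat.

cat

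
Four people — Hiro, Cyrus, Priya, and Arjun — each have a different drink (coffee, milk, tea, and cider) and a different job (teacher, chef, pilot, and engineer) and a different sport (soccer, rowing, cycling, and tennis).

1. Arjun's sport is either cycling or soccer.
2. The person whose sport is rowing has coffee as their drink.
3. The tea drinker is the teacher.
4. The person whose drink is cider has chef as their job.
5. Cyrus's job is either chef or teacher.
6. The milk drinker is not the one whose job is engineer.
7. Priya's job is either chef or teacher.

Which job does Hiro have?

With clues 1–7, chef, pilot, and teacher are impossible for Hiro's job.
That leaves engineer.

engineer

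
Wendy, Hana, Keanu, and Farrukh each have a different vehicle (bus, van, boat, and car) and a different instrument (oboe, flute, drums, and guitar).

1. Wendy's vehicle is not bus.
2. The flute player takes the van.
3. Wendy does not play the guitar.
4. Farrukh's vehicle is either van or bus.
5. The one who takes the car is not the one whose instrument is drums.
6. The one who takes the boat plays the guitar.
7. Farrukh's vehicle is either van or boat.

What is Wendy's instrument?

With clues 1–3, guitar is impossible for Wendy's instrument.
With clues 1–6, drums is impossible for Wendy's instrument.
With clues 1–7, flute is impossible for Wendy's instrument.
That leaves oboe.

oboe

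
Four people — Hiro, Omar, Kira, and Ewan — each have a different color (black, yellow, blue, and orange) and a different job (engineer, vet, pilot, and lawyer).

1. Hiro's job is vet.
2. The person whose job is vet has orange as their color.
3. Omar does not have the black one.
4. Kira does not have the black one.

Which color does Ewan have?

black

With clues 1–2, orange is impossible for Ewan's color.
With clues 1–4, blue and yellow are impossible for Ewan's color.
That leaves black.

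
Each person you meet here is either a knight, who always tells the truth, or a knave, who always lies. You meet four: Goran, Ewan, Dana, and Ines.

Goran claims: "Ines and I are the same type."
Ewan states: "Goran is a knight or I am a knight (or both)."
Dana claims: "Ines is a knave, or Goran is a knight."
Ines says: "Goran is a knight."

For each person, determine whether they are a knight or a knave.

Consider Goran. Suppose Goran is a knave.
Then no assignment of the remaining roles makes every statement match its speaker's type — contradiction.
So Goran is a knight.
With that fixed, Ewan's statement is true, so Ewan is a knight.
With that fixed, Dana's statement is true, so Dana is a knight.
With that fixed, Ines's statement is true, so Ines is a knight.

Goran: knight, Ewan: knight, Dana: knight, Ines: knight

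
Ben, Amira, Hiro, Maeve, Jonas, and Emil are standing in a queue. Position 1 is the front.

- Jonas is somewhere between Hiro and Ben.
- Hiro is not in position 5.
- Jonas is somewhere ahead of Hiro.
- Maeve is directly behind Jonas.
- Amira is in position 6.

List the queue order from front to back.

From clue 1: Jonas is in {2,3,4,5}.
From clues 1–3: Hiro is in {3,4,6}.
From clues 1–4: Hiro is in {4,6}.
From clues 1–5: Ben → position 1, Jonas → position 2, Maeve → position 3, Hiro → position 4, Emil → position 5, Amira → position 6.

Ben, Jonas, Maeve, Hiro, Emil, Amira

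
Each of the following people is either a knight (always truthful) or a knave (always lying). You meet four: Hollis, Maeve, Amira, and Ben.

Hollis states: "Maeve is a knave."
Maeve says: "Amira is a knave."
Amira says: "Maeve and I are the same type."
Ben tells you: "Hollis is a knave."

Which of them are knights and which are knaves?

Consider Hollis. Suppose Hollis is a knight.
Then no assignment of the remaining roles makes every statement match its speaker's type — contradiction.
So Hollis is a knave.
With that fixed, Ben's statement is true, so Ben is a knight.
Consider Maeve. Suppose Maeve is a knave.
Then Hollis's statement comes out true, contradicting Hollis being a knave.
So Maeve is a knight.
Consider Amira. Suppose Amira is a knight.
Then Maeve's statement comes out false, contradicting Maeve being a knight.
So Amira is a knave.

Hollis: knave, Maeve: knight, Amira: knave, Ben: knight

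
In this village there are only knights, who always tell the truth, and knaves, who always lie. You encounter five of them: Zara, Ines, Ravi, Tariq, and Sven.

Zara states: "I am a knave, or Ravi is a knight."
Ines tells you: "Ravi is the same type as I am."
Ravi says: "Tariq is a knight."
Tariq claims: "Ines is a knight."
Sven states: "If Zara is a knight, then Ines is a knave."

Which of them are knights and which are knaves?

Zara: knight, Ines: knight, Ravi: knight, Tariq: knight, Sven: knave

Consider Zara. Suppose Zara is a knave.
Then Zara's own statement would have to be false, but it can't be — contradiction.
So Zara is a knight.
Consider Ines. Suppose Ines is a knave.
Then no assignment of the remaining roles makes every statement match its speaker's type — contradiction.
So Ines is a knight.
With that fixed, Tariq's statement is true, so Tariq is a knight.
With that fixed, Sven's statement is false, so Sven is a knave.
With that fixed, Ravi's statement is true, so Ravi is a knight.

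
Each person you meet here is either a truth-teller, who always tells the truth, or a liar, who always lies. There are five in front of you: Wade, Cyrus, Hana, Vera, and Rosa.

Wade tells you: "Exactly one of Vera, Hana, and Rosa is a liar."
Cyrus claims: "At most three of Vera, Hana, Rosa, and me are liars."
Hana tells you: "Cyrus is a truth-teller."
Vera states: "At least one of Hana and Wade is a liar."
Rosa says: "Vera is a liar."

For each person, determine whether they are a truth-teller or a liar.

Consider Wade. Suppose Wade is a liar.
Then no assignment of the remaining roles makes every statement match its speaker's type — contradiction.
So Wade is a truth-teller.
Consider Cyrus. Suppose Cyrus is a liar.
Then no assignment of the remaining roles makes every statement match its speaker's type — contradiction.
So Cyrus is a truth-teller.
With that fixed, Hana's statement is true, so Hana is a truth-teller.
With that fixed, Vera's statement is false, so Vera is a liar.
With that fixed, Rosa's statement is true, so Rosa is a truth-teller.

Wade: truth-teller, Cyrus: truth-teller, Hana: truth-teller, Vera: liar, Rosa: truth-teller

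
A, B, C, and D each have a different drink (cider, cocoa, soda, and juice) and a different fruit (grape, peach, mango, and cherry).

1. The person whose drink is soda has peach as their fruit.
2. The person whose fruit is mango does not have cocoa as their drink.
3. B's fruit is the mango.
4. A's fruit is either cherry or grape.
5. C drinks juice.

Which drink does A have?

With clues 1–4, soda is impossible for A's drink.
With clues 1–5, cider and juice are impossible for A's drink.
That leaves cocoa.

cocoa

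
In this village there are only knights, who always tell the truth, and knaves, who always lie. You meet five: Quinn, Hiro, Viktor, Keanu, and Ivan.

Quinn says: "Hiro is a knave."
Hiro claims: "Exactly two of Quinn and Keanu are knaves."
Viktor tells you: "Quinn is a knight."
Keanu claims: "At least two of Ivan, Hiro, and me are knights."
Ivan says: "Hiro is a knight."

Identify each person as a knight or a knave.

Quinn: knight, Hiro: knave, Viktor: knight, Keanu: knave, Ivan: knave

Consider Quinn. Suppose Quinn is a knave.
Then no assignment of the remaining roles makes every statement match its speaker's type — contradiction.
So Quinn is a knight.
With that fixed, Hiro's statement is false, so Hiro is a knave.
With that fixed, Viktor's statement is true, so Viktor is a knight.
With that fixed, Ivan's statement is false, so Ivan is a knave.
With that fixed, Keanu's statement is false, so Keanu is a knave.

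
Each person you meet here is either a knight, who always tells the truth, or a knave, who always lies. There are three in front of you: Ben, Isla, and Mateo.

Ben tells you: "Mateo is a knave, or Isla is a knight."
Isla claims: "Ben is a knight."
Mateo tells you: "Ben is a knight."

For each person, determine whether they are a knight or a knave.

Ben: knight, Isla: knight, Mateo: knight

Consider Ben. Suppose Ben is a knave.
Then no assignment of the remaining roles makes every statement match its speaker's type — contradiction.
So Ben is a knight.
With that fixed, Isla's statement is true, so Isla is a knight.
With that fixed, Mateo's statement is true, so Mateo is a knight.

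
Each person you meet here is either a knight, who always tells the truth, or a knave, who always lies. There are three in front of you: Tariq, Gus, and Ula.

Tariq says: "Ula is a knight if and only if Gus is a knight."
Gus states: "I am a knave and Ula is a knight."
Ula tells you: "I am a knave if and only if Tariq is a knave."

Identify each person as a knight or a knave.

Tariq: knight, Gus: knave, Ula: knave

Consider Tariq. Suppose Tariq is a knave.
Then whichever role Ula has, Ula's statement has the wrong truth value — contradiction.
So Tariq is a knight.
Consider Gus. Suppose Gus is a knight.
Then Gus's own statement would have to be true, but it can't be — contradiction.
So Gus is a knave.
Consider Ula. Suppose Ula is a knight.
Then Tariq's statement comes out false, contradicting Tariq being a knight.
So Ula is a knave.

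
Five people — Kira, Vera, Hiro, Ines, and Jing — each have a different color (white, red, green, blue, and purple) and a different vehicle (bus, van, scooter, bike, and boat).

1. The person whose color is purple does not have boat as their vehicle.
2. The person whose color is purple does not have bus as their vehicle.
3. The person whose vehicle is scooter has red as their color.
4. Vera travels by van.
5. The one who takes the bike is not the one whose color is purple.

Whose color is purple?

With clues 1–5, Hiro, Ines, Jing, and Kira are impossible for the one with color purple.
That leaves Vera.

Vera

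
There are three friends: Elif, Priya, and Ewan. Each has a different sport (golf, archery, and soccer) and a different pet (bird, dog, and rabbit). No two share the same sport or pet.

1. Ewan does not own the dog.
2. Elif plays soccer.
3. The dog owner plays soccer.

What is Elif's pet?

With clues 1–3, bird and rabbit are impossible for Elif's pet.
That leaves dog.

dog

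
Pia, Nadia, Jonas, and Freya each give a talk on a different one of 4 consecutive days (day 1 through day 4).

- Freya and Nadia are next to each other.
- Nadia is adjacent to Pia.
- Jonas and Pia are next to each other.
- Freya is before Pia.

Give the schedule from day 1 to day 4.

From clues 1–2: Nadia is in {2,3}.
From clues 1–3: Pia is in {2,3}.
From clues 1–4: Freya → day 1, Nadia → day 2, Pia → day 3, Jonas → day 4.

Freya, Nadia, Pia, Jonas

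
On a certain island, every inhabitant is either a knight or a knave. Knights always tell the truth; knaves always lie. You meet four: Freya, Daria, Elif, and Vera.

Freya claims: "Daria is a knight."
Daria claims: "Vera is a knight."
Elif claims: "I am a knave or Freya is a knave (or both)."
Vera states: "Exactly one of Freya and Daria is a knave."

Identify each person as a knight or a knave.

Consider Freya. Suppose Freya is a knight.
Then whichever role Elif has, Elif's statement has the wrong truth value — contradiction.
So Freya is a knave.
With that fixed, Elif's statement is true, so Elif is a knight.
Consider Daria. Suppose Daria is a knight.
Then Freya's statement comes out true, contradicting Freya being a knave.
So Daria is a knave.
With that fixed, Vera's statement is false, so Vera is a knave.

Freya: knave, Daria: knave, Elif: knight, Vera: knave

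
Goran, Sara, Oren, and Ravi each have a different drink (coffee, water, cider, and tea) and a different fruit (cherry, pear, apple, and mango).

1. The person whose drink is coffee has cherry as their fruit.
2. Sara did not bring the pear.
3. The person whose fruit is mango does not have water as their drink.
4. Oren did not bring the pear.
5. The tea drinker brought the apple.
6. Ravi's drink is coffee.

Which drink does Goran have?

water

With clues 1–6, cider, coffee, and tea are impossible for Goran's drink.
That leaves water.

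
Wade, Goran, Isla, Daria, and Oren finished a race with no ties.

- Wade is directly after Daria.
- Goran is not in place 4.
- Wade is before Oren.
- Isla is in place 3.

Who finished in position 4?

With clues 1–2, Goran is ruled out for place 4.
With clues 1–3, Daria is ruled out for place 4.
With clues 1–4, Isla and Wade are ruled out for place 4.
So place 4 is Oren.

Oren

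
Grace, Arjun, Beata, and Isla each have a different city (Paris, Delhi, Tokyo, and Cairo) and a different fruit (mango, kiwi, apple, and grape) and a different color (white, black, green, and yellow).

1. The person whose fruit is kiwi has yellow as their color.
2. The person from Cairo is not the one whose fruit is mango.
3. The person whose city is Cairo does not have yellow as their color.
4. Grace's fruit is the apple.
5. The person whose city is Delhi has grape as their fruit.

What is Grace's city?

Cairo

With clues 1–5, Delhi, Paris, and Tokyo are impossible for Grace's city.
That leaves Cairo.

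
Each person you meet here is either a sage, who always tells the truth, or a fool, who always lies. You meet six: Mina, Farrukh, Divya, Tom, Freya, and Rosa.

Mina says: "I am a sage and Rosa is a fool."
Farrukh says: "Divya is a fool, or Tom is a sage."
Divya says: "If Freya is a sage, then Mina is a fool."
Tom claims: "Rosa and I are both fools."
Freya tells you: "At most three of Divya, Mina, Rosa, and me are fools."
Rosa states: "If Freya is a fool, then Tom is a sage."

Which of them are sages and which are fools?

Consider Mina. Suppose Mina is a sage.
Then no assignment of the remaining roles makes every statement match its speaker's type — contradiction.
So Mina is a fool.
With that fixed, Divya's statement is true, so Divya is a sage.
With that fixed, Freya's statement is true, so Freya is a sage.
With that fixed, Rosa's statement is true, so Rosa is a sage.
With that fixed, Tom's statement is false, so Tom is a fool.
With that fixed, Farrukh's statement is false, so Farrukh is a fool.

Mina: fool, Farrukh: fool, Divya: sage, Tom: fool, Freya: sage, Rosa: sage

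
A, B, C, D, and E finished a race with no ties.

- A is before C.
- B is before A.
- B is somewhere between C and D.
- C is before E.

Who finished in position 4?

C

With clues 1–2, B is ruled out for place 4.
With clues 1–3, D is ruled out for place 4.
With clues 1–4, A and E are ruled out for place 4.
So place 4 is C.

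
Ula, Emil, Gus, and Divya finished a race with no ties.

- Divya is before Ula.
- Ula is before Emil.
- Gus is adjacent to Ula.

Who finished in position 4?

With clue 1, Divya is ruled out for place 4.
With clues 1–2, Ula is ruled out for place 4.
With clues 1–3, Gus is ruled out for place 4.
So place 4 is Emil.

Emil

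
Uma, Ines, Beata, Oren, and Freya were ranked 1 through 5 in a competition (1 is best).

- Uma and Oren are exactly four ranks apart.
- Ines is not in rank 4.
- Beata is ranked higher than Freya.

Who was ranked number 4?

With clue 1, Oren and Uma are ruled out for rank 4.
With clues 1–2, Ines is ruled out for rank 4.
With clues 1–3, Beata is ruled out for rank 4.
So rank 4 is Freya.

Freya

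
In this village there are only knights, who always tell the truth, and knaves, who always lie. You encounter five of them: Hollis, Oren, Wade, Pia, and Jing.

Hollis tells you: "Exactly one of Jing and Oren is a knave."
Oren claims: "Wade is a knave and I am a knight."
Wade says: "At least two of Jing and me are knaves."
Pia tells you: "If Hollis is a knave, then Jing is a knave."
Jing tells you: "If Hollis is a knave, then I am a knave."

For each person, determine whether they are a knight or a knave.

Hollis: knight, Oren: knave, Wade: knave, Pia: knight, Jing: knight

Consider Hollis. Suppose Hollis is a knave.
Then whichever role Jing has, Jing's statement has the wrong truth value — contradiction.
So Hollis is a knight.
With that fixed, Pia's statement is true, so Pia is a knight.
With that fixed, Jing's statement is true, so Jing is a knight.
With that fixed, Wade's statement is false, so Wade is a knave.
Consider Oren. Suppose Oren is a knight.
Then Hollis's statement comes out false, contradicting Hollis being a knight.
So Oren is a knave.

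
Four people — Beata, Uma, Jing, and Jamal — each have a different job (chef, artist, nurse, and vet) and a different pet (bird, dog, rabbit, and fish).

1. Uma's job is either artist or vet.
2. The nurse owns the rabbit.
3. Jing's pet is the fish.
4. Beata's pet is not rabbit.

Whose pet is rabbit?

With clues 1–2, Uma is impossible for the one with pet rabbit.
With clues 1–3, Jing is impossible for the one with pet rabbit.
With clues 1–4, Beata is impossible for the one with pet rabbit.
That leaves Jamal.

Jamal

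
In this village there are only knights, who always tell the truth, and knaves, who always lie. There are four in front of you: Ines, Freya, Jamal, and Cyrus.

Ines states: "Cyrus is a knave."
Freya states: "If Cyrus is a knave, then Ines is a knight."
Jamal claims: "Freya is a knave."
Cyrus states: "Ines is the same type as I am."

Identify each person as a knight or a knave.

Consider Ines. Suppose Ines is a knave.
Then whichever role Cyrus has, Cyrus's statement has the wrong truth value — contradiction.
So Ines is a knight.
With that fixed, Freya's statement is true, so Freya is a knight.
With that fixed, Jamal's statement is false, so Jamal is a knave.
Consider Cyrus. Suppose Cyrus is a knight.
Then Ines's statement comes out false, contradicting Ines being a knight.
So Cyrus is a knave.

Ines: knight, Freya: knight, Jamal: knave, Cyrus: knave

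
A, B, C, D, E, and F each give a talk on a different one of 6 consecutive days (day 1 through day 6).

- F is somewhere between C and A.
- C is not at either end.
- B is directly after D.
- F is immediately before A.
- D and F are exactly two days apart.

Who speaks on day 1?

E

With clue 1, F is ruled out for day 1.
With clues 1–2, C is ruled out for day 1.
With clues 1–3, B is ruled out for day 1.
With clues 1–4, A is ruled out for day 1.
With clues 1–5, D is ruled out for day 1.
So day 1 is E.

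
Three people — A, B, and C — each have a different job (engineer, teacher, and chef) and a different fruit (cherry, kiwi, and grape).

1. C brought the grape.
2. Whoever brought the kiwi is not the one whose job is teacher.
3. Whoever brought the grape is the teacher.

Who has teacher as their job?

With clues 1–3, A and B are impossible for the one with job teacher.
That leaves C.

C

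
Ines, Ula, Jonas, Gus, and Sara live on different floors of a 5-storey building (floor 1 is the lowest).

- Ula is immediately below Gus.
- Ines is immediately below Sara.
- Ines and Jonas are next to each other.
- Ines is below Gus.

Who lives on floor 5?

With clue 1, Ula is ruled out for floor 5.
With clues 1–2, Ines is ruled out for floor 5.
With clues 1–3, Jonas is ruled out for floor 5.
With clues 1–4, Sara is ruled out for floor 5.
So floor 5 is Gus.

Gus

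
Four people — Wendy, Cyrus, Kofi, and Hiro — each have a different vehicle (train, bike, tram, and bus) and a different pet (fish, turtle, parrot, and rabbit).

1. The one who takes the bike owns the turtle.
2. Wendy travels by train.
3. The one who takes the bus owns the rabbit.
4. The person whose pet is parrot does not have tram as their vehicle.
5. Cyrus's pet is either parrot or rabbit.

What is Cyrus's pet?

With clues 1–4, parrot is impossible for Cyrus's pet.
With clues 1–5, fish and turtle are impossible for Cyrus's pet.
That leaves rabbit.

rabbit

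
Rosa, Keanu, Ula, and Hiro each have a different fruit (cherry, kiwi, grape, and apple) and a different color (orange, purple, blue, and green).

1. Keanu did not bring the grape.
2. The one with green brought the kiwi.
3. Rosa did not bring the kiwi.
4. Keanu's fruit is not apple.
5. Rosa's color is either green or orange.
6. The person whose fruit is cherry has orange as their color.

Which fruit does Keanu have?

kiwi

Clue 1 rules out grape for Keanu's fruit.
With clues 1–4, apple is impossible for Keanu's fruit.
With clues 1–6, cherry is impossible for Keanu's fruit.
That leaves kiwi.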